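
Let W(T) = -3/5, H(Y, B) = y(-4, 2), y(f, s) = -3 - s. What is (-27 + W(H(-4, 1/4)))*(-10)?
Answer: 276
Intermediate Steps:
H(Y, B) = -5 (H(Y, B) = -3 - 1*2 = -3 - 2 = -5)
W(T) = -⅗ (W(T) = -3*⅕ = -⅗)
(-27 + W(H(-4, 1/4)))*(-10) = (-27 - ⅗)*(-10) = -138/5*(-10) = 276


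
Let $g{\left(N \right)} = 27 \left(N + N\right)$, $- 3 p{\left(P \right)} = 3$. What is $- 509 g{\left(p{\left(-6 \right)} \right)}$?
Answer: $27486$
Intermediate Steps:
$p{\left(P \right)} = -1$ ($p{\left(P \right)} = \left(- \frac{1}{3}\right) 3 = -1$)
$g{\left(N \right)} = 54 N$ ($g{\left(N \right)} = 27 \cdot 2 N = 54 N$)
$- 509 g{\left(p{\left(-6 \right)} \right)} = - 509 \cdot 54 \left(-1\right) = \left(-509\right) \left(-54\right) = 27486$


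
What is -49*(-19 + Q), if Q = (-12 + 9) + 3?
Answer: 931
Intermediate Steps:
Q = 0 (Q = -3 + 3 = 0)
-49*(-19 + Q) = -49*(-19 + 0) = -49*(-19) = 931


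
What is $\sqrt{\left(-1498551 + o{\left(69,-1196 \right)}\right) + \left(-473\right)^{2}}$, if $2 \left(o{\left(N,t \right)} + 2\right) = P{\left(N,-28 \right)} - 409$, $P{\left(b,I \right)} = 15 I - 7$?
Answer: $i \sqrt{1275242} \approx 1129.3 i$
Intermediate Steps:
$P{\left(b,I \right)} = -7 + 15 I$
$o{\left(N,t \right)} = -420$ ($o{\left(N,t \right)} = -2 + \frac{\left(-7 + 15 \left(-28\right)\right) - 409}{2} = -2 + \frac{\left(-7 - 420\right) - 409}{2} = -2 + \frac{-427 - 409}{2} = -2 + \frac{1}{2} \left(-836\right) = -2 - 418 = -420$)
$\sqrt{\left(-1498551 + o{\left(69,-1196 \right)}\right) + \left(-473\right)^{2}} = \sqrt{\left(-1498551 - 420\right) + \left(-473\right)^{2}} = \sqrt{-1498971 + 223729} = \sqrt{-1275242} = i \sqrt{1275242}$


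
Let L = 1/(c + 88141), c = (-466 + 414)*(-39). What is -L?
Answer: -1/90169 ≈ -1.1090e-5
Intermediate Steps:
c = 2028 (c = -52*(-39) = 2028)
L = 1/90169 (L = 1/(2028 + 88141) = 1/90169 ≈ 1.1090e-5)
-L = -1*1/90169 = -1/90169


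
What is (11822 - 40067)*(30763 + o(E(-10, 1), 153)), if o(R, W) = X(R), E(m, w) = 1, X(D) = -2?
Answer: -868844445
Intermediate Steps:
o(R, W) = -2
(11822 - 40067)*(30763 + o(E(-10, 1), 153)) = (11822 - 40067)*(30763 - 2) = -28245*30761 = -868844445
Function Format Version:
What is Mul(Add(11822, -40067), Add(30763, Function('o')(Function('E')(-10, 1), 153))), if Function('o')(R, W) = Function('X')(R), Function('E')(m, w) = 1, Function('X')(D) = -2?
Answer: -868844445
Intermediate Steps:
Function('o')(R, W) = -2
Mul(Add(11822, -40067), Add(30763, Function('o')(Function('E')(-10, 1), 153))) = Mul(Add(11822, -40067), Add(30763, -2)) = Mul(-28245, 30761) = -868844445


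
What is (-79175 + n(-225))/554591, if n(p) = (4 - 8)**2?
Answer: -79159/554591 ≈ -0.14273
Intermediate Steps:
n(p) = 16 (n(p) = (-4)**2 = 16)
(-79175 + n(-225))/554591 = (-79175 + 16)/554591 = -79159*1/554591 = -79159/554591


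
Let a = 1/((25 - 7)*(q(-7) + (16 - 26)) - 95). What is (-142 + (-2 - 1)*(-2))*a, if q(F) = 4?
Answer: 136/203 ≈ 0.66995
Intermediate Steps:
a = -1/203 (a = 1/((25 - 7)*(4 + (16 - 26)) - 95) = 1/(18*(4 - 10) - 95) = 1/(18*(-6) - 95) = 1/(-108 - 95) = 1/(-203) = -1/203 ≈ -0.0049261)
(-142 + (-2 - 1)*(-2))*a = (-142 + (-2 - 1)*(-2))*(-1/203) = (-142 - 3*(-2))*(-1/203) = (-142 + 6)*(-1/203) = -136*(-1/203) = 136/203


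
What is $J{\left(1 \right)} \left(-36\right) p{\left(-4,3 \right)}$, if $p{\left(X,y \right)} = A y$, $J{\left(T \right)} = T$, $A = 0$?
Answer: $0$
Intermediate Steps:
$p{\left(X,y \right)} = 0$ ($p{\left(X,y \right)} = 0 y = 0$)
$J{\left(1 \right)} \left(-36\right) p{\left(-4,3 \right)} = 1 \left(-36\right) 0 = \left(-36\right) 0 = 0$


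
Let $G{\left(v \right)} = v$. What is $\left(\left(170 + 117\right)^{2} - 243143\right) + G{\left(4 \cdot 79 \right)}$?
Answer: $-160458$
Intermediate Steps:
$\left(\left(170 + 117\right)^{2} - 243143\right) + G{\left(4 \cdot 79 \right)} = \left(\left(170 + 117\right)^{2} - 243143\right) + 4 \cdot 79 = \left(287^{2} - 243143\right) + 316 = \left(82369 - 243143\right) + 316 = -160774 + 316 = -160458$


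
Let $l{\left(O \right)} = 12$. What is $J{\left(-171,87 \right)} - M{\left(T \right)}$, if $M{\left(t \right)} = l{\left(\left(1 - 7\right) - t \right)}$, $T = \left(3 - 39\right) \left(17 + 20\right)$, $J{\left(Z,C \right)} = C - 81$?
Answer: $-6$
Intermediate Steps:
$J{\left(Z,C \right)} = -81 + C$
$T = -1332$ ($T = \left(-36\right) 37 = -1332$)
$M{\left(t \right)} = 12$
$J{\left(-171,87 \right)} - M{\left(T \right)} = \left(-81 + 87\right) - 12 = 6 - 12 = -6$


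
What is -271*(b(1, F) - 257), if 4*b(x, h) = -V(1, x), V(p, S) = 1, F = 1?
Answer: 278859/4 ≈ 69715.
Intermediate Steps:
b(x, h) = -¼ (b(x, h) = (-1*1)/4 = (¼)*(-1) = -¼)
-271*(b(1, F) - 257) = -271*(-¼ - 257) = -271*(-1029/4) = 278859/4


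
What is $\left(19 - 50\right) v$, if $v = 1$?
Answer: $-31$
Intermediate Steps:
$\left(19 - 50\right) v = \left(19 - 50\right) 1 = \left(-31\right) 1 = -31$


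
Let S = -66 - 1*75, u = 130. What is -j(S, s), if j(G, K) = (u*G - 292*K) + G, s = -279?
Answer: -62997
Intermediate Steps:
S = -141 (S = -66 - 75 = -141)
j(G, K) = -292*K + 131*G (j(G, K) = (130*G - 292*K) + G = (-292*K + 130*G) + G = -292*K + 131*G)
-j(S, s) = -(-292*(-279) + 131*(-141)) = -(81468 - 18471) = -1*62997 = -62997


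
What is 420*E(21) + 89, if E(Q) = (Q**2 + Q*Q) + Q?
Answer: 379349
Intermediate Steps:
E(Q) = Q + 2*Q**2 (E(Q) = (Q**2 + Q**2) + Q = 2*Q**2 + Q = Q + 2*Q**2)
420*E(21) + 89 = 420*(21*(1 + 2*21)) + 89 = 420*(21*(1 + 42)) + 89 = 420*(21*43) + 89 = 420*903 + 89 = 379260 + 89 = 379349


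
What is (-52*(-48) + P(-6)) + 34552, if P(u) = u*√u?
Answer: 37048 - 6*I*√6 ≈ 37048.0 - 14.697*I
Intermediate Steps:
P(u) = u^(3/2)
(-52*(-48) + P(-6)) + 34552 = (-52*(-48) + (-6)^(3/2)) + 34552 = (2496 - 6*I*√6) + 34552 = 37048 - 6*I*√6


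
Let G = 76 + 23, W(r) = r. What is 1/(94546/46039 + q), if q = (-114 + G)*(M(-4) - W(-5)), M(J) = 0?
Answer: -46039/3358379 ≈ -0.013709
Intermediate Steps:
G = 99
q = -75 (q = (-114 + 99)*(0 - 1*(-5)) = -15*(0 + 5) = -15*5 = -75)
1/(94546/46039 + q) = 1/(94546/46039 - 75) = 1/(-3358379/46039) = -46039/3358379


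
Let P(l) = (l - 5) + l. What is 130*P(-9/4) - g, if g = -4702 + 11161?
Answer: -7694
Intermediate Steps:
P(l) = -5 + 2*l (P(l) = (-5 + l) + l = -5 + 2*l)
g = 6459
130*P(-9/4) - g = 130*(-5 + 2*(-9/4)) - 1*6459 = 130*(-5 + 2*(-9*¼)) - 6459 = 130*(-5 + 2*(-9/4)) - 6459 = 130*(-5 - 9/2) - 6459 = 130*(-19/2) - 6459 = -1235 - 6459 = -7694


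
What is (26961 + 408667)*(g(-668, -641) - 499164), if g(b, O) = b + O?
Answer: -218020052044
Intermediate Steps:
g(b, O) = O + b
(26961 + 408667)*(g(-668, -641) - 499164) = (26961 + 408667)*((-641 - 668) - 499164) = 435628*(-1309 - 499164) = 435628*(-500473) = -218020052044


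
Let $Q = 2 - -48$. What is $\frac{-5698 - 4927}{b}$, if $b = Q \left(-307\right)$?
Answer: $\frac{425}{614} \approx 0.69218$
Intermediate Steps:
$Q = 50$ ($Q = 2 + 48 = 50$)
$b = -15350$ ($b = 50 \left(-307\right) = -15350$)
$\frac{-5698 - 4927}{b} = \frac{-5698 - 4927}{-15350} = \left(-5698 - 4927\right) \left(- \frac{1}{15350}\right) = \left(-10625\right) \left(- \frac{1}{15350}\right) = \frac{425}{614}$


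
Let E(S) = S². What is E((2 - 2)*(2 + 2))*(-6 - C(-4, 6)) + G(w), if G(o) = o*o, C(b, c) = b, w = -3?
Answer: 9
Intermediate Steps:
G(o) = o²
E((2 - 2)*(2 + 2))*(-6 - C(-4, 6)) + G(w) = ((2 - 2)*(2 + 2))²*(-6 - 1*(-4)) + (-3)² = (0*4)²*(-6 + 4) + 9 = 0²*(-2) + 9 = 0*(-2) + 9 = 0 + 9 = 9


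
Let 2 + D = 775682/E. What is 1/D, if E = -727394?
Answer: -363697/1115235 ≈ -0.32612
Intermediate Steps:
D = -1115235/363697 (D = -2 + 775682/(-727394) = -2 + 775682*(-1/727394) = -2 - 387841/363697 = -1115235/363697 ≈ -3.0664)
1/D = 1/(-1115235/363697) = -363697/1115235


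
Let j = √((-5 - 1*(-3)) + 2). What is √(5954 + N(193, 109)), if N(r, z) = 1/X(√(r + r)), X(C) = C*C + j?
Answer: √887122570/386 ≈ 77.162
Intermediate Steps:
j = 0 (j = √((-5 + 3) + 2) = √(-2 + 2) = √0 = 0)
X(C) = C² (X(C) = C*C + 0 = C² + 0 = C²)
N(r, z) = 1/(2*r) (N(r, z) = 1/((√(r + r))²) = 1/((√(2*r))²) = 1/((√2*√r)²) = 1/(2*r))
√(5954 + N(193, 109)) = √(5954 + (½)/193) = √(5954 + (½)*(1/193)) = √(5954 + 1/386) = √(2298245/386) = √887122570/386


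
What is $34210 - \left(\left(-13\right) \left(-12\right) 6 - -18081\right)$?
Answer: $15193$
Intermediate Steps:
$34210 - \left(\left(-13\right) \left(-12\right) 6 - -18081\right) = 34210 - \left(156 \cdot 6 + 18081\right) = 34210 - \left(936 + 18081\right) = 34210 - 19017 = 15193$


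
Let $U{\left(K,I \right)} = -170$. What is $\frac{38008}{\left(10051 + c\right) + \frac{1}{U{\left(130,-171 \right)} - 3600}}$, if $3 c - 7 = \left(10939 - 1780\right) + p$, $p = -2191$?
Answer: $\frac{143290160}{46657519} \approx 3.0711$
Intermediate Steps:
$c = 2325$ ($c = \frac{7}{3} + \frac{\left(10939 - 1780\right) - 2191}{3} = \frac{7}{3} + \frac{9159 - 2191}{3} = \frac{7}{3} + \frac{1}{3} \cdot 6968 = \frac{7}{3} + \frac{6968}{3} = 2325$)
$\frac{38008}{\left(10051 + c\right) + \frac{1}{U{\left(130,-171 \right)} - 3600}} = \frac{38008}{\left(10051 + 2325\right) + \frac{1}{-170 - 3600}} = \frac{38008}{12376 + \frac{1}{-3770}} = \frac{38008}{12376 - \frac{1}{3770}} = \frac{38008}{\frac{46657519}{3770}} = 38008 \cdot \frac{3770}{46657519} = \frac{143290160}{46657519}$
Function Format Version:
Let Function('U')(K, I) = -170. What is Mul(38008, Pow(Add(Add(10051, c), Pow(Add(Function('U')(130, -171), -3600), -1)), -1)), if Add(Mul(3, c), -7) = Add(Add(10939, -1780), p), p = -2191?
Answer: Rational(143290160, 46657519) ≈ 3.0711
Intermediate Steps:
c = 2325 (c = Add(Rational(7, 3), Mul(Rational(1, 3), Add(Add(10939, -1780), -2191))) = Add(Rational(7, 3), Mul(Rational(1, 3), Add(9159, -2191))) = Add(Rational(7, 3), Mul(Rational(1, 3), 6968)) = Add(Rational(7, 3), Rational(6968, 3)) = 2325)
Mul(38008, Pow(Add(Add(10051, c), Pow(Add(Function('U')(130, -171), -3600), -1)), -1)) = Mul(38008, Pow(Add(Add(10051, 2325), Pow(Add(-170, -3600), -1)), -1)) = Mul(38008, Pow(Add(12376, Pow(-3770, -1)), -1)) = Mul(38008, Pow(Add(12376, Rational(-1, 3770)), -1)) = Mul(38008, Pow(Rational(46657519, 3770), -1)) = Mul(38008, Rational(3770, 46657519)) = Rational(143290160, 46657519)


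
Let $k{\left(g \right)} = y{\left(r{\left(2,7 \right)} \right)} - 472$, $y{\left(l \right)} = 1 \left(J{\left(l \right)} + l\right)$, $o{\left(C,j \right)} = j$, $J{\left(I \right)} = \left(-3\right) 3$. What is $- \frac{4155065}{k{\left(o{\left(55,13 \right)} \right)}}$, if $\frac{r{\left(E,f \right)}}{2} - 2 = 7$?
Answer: $\frac{4155065}{463} \approx 8974.2$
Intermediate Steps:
$r{\left(E,f \right)} = 18$ ($r{\left(E,f \right)} = 4 + 2 \cdot 7 = 4 + 14 = 18$)
$J{\left(I \right)} = -9$
$y{\left(l \right)} = -9 + l$ ($y{\left(l \right)} = 1 \left(-9 + l\right) = -9 + l$)
$k{\left(g \right)} = -463$ ($k{\left(g \right)} = \left(-9 + 18\right) - 472 = 9 - 472 = -463$)
$- \frac{4155065}{k{\left(o{\left(55,13 \right)} \right)}} = - \frac{4155065}{-463} = \left(-4155065\right) \left(- \frac{1}{463}\right) = \frac{4155065}{463}$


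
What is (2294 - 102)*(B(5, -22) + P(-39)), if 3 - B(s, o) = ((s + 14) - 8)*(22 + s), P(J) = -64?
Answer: -784736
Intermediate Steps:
B(s, o) = 3 - (6 + s)*(22 + s) (B(s, o) = 3 - ((s + 14) - 8)*(22 + s) = 3 - ((14 + s) - 8)*(22 + s) = 3 - (6 + s)*(22 + s))
(2294 - 102)*(B(5, -22) + P(-39)) = (2294 - 102)*((-129 - 1*5² - 28*5) - 64) = 2192*((-129 - 1*25 - 140) - 64) = 2192*((-129 - 25 - 140) - 64) = 2192*(-294 - 64) = 2192*(-358) = -784736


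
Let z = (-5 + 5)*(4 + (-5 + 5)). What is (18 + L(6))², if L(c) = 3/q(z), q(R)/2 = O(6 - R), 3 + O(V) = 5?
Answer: 5625/16 ≈ 351.56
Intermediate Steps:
z = 0 (z = 0*(4 + 0) = 0*4 = 0)
O(V) = 2 (O(V) = -3 + 5 = 2)
q(R) = 4 (q(R) = 2*2 = 4)
L(c) = ¾ (L(c) = 3/4 = 3*(¼) = ¾)
(18 + L(6))² = (18 + ¾)² = (75/4)² = 5625/16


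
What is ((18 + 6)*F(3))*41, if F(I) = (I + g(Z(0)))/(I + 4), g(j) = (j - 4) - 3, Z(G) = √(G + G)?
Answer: -3936/7 ≈ -562.29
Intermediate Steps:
Z(G) = √2*√G (Z(G) = √(2*G) = √2*√G)
g(j) = -7 + j (g(j) = (-4 + j) - 3 = -7 + j)
F(I) = (-7 + I)/(4 + I) (F(I) = (I + (-7 + √2*√0))/(I + 4) = (I + (-7 + √2*0))/(4 + I) = (I + (-7 + 0))/(4 + I) = (I - 7)/(4 + I) = (-7 + I)/(4 + I))
((18 + 6)*F(3))*41 = ((18 + 6)*((-7 + 3)/(4 + 3)))*41 = (24*(-4/7))*41 = -96/7*41 = -3936/7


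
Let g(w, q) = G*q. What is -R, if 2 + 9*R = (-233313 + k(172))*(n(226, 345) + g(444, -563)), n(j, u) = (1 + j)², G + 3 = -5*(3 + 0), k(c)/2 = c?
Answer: 1596174161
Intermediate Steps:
k(c) = 2*c
G = -18 (G = -3 - 5*(3 + 0) = -3 - 5*3 = -3 - 15 = -18)
g(w, q) = -18*q
R = -1596174161 (R = -2/9 + ((-233313 + 2*172)*((1 + 226)² - 18*(-563)))/9 = -2/9 + ((-233313 + 344)*(227² + 10134))/9 = -2/9 + (-232969*(51529 + 10134))/9 = -2/9 + (-232969*61663)/9 = -2/9 + (⅑)*(-14365567447) = -2/9 - 14365567447/9 = -1596174161)
-R = -1*(-1596174161) = 1596174161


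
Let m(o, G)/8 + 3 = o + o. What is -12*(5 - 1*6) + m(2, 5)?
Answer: 20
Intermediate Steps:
m(o, G) = -24 + 16*o (m(o, G) = -24 + 8*(o + o) = -24 + 8*(2*o) = -24 + 16*o)
-12*(5 - 1*6) + m(2, 5) = -12*(5 - 1*6) + (-24 + 16*2) = -12*(5 - 6) + (-24 + 32) = -12*(-1) + 8 = 12 + 8 = 20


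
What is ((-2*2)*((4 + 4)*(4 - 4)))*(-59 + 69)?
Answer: 0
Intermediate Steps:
((-2*2)*((4 + 4)*(4 - 4)))*(-59 + 69) = -32*0*10 = -4*0*10 = 0*10 = 0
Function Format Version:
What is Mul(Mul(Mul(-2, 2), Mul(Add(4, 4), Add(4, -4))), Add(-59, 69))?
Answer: 0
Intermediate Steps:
Mul(Mul(Mul(-2, 2), Mul(Add(4, 4), Add(4, -4))), Add(-59, 69)) = Mul(Mul(-4, Mul(8, 0)), 10) = Mul(Mul(-4, 0), 10) = Mul(0, 10) = 0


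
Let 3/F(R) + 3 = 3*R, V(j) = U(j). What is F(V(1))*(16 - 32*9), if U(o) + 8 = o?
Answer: 34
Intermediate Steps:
U(o) = -8 + o
V(j) = -8 + j
F(R) = 3/(-3 + 3*R)
F(V(1))*(16 - 32*9) = (16 - 32*9)/(-1 + (-8 + 1)) = (16 - 288)/(-1 - 7) = -272/(-8) = -⅛*(-272) = 34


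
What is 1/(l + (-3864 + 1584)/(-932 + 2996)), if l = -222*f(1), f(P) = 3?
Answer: -86/57371 ≈ -0.0014990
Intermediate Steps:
l = -666 (l = -222*3 = -666)
1/(l + (-3864 + 1584)/(-932 + 2996)) = 1/(-666 + (-3864 + 1584)/(-932 + 2996)) = 1/(-666 - 2280/2064) = 1/(-666 - 2280*1/2064) = 1/(-666 - 95/86) = 1/(-57371/86) = -86/57371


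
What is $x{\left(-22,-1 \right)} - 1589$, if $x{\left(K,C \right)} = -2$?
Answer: $-1591$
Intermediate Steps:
$x{\left(-22,-1 \right)} - 1589 = -2 - 1589 = -1591$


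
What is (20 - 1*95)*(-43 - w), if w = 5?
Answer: 3600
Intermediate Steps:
(20 - 1*95)*(-43 - w) = (20 - 1*95)*(-43 - 1*5) = (20 - 95)*(-43 - 5) = -75*(-48) = 3600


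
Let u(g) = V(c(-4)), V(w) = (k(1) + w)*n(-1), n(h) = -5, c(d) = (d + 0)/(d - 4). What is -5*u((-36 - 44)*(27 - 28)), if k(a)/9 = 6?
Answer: 2725/2 ≈ 1362.5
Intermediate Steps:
c(d) = d/(-4 + d)
k(a) = 54 (k(a) = 9*6 = 54)
V(w) = -270 - 5*w (V(w) = (54 + w)*(-5) = -270 - 5*w)
u(g) = -545/2 (u(g) = -270 - (-20)/(-4 - 4) = -270 - (-20)/(-8) = -270 - (-20)*(-1)/8 = -270 - 5*1/2 = -270 - 5/2 = -545/2)
-5*u((-36 - 44)*(27 - 28)) = -5*(-545/2) = 2725/2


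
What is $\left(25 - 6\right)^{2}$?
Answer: $361$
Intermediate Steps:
$\left(25 - 6\right)^{2} = 19^{2} = 361$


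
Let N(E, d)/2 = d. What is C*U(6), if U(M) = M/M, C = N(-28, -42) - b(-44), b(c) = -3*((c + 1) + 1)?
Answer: -210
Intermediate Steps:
N(E, d) = 2*d
b(c) = -6 - 3*c (b(c) = -3*((1 + c) + 1) = -3*(2 + c) = -6 - 3*c)
C = -210 (C = 2*(-42) - (-6 - 3*(-44)) = -84 - (-6 + 132) = -84 - 1*126 = -84 - 126 = -210)
U(M) = 1
C*U(6) = -210*1 = -210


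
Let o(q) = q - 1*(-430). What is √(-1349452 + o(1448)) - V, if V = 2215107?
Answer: -2215107 + I*√1347574 ≈ -2.2151e+6 + 1160.8*I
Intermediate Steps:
o(q) = 430 + q (o(q) = q + 430 = 430 + q)
√(-1349452 + o(1448)) - V = √(-1349452 + (430 + 1448)) - 1*2215107 = √(-1349452 + 1878) - 2215107 = √(-1347574) - 2215107 = I*√1347574 - 2215107 = -2215107 + I*√1347574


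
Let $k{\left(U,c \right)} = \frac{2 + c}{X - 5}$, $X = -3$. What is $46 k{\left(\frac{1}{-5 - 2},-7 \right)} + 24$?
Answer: $\frac{211}{4} \approx 52.75$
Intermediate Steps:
$k{\left(U,c \right)} = - \frac{1}{4} - \frac{c}{8}$ ($k{\left(U,c \right)} = \frac{2 + c}{-3 - 5} = \frac{2 + c}{-8} = \left(2 + c\right) \left(- \frac{1}{8}\right) = - \frac{1}{4} - \frac{c}{8}$)
$46 k{\left(\frac{1}{-5 - 2},-7 \right)} + 24 = 46 \left(- \frac{1}{4} - - \frac{7}{8}\right) + 24 = 46 \left(- \frac{1}{4} + \frac{7}{8}\right) + 24 = 46 \cdot \frac{5}{8} + 24 = \frac{115}{4} + 24 = \frac{211}{4}$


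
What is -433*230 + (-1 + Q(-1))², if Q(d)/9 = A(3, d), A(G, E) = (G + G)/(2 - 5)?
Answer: -99229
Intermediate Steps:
A(G, E) = -2*G/3 (A(G, E) = (2*G)/(-3) = (2*G)*(-⅓) = -2*G/3)
Q(d) = -18 (Q(d) = 9*(-⅔*3) = 9*(-2) = -18)
-433*230 + (-1 + Q(-1))² = -433*230 + (-1 - 18)² = -99590 + (-19)² = -99590 + 361 = -99229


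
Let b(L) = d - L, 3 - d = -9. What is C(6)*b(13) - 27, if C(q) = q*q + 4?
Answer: -67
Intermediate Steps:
d = 12 (d = 3 - 1*(-9) = 3 + 9 = 12)
C(q) = 4 + q**2 (C(q) = q**2 + 4 = 4 + q**2)
b(L) = 12 - L
C(6)*b(13) - 27 = (4 + 6**2)*(12 - 1*13) - 27 = (4 + 36)*(12 - 13) - 27 = 40*(-1) - 27 = -40 - 27 = -67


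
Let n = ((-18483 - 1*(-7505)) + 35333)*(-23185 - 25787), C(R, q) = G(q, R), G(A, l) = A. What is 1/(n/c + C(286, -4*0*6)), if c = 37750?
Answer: -3775/119271306 ≈ -3.1651e-5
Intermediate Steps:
C(R, q) = q
n = -1192713060 (n = ((-18483 + 7505) + 35333)*(-48972) = (-10978 + 35333)*(-48972) = 24355*(-48972) = -1192713060)
1/(n/c + C(286, -4*0*6)) = 1/(-1192713060/37750 - 4*0*6) = 1/(-1192713060*1/37750 + 0*6) = 1/(-119271306/3775 + 0) = 1/(-119271306/3775) = -3775/119271306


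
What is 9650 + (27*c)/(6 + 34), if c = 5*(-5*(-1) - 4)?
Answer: 77227/8 ≈ 9653.4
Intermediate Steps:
c = 5 (c = 5*(5 - 4) = 5*1 = 5)
9650 + (27*c)/(6 + 34) = 9650 + (27*5)/(6 + 34) = 9650 + 135/40 = 9650 + 135*(1/40) = 9650 + 27/8 = 77227/8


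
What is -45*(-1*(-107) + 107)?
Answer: -9630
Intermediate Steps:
-45*(-1*(-107) + 107) = -45*(107 + 107) = -45*214 = -9630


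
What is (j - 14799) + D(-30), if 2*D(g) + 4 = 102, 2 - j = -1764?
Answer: -12984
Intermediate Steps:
j = 1766 (j = 2 - 1*(-1764) = 2 + 1764 = 1766)
D(g) = 49 (D(g) = -2 + (1/2)*102 = -2 + 51 = 49)
(j - 14799) + D(-30) = (1766 - 14799) + 49 = -13033 + 49 = -12984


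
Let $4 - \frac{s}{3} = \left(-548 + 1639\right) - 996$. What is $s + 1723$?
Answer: $1450$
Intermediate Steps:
$s = -273$ ($s = 12 - 3 \left(\left(-548 + 1639\right) - 996\right) = 12 - 3 \left(1091 - 996\right) = 12 - 285 = -273$)
$s + 1723 = -273 + 1723 = 1450$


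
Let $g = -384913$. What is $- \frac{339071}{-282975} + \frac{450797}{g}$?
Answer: $\frac{2948554748}{108920756175} \approx 0.027071$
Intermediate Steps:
$- \frac{339071}{-282975} + \frac{450797}{g} = - \frac{339071}{-282975} + \frac{450797}{-384913} = \left(-339071\right) \left(- \frac{1}{282975}\right) + 450797 \left(- \frac{1}{384913}\right) = \frac{339071}{282975} - \frac{450797}{384913} = \frac{2948554748}{108920756175}$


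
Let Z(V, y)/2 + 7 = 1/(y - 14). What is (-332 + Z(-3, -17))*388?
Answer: -4162464/31 ≈ -1.3427e+5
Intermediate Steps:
Z(V, y) = -14 + 2/(-14 + y) (Z(V, y) = -14 + 2/(y - 14) = -14 + 2/(-14 + y))
(-332 + Z(-3, -17))*388 = (-332 + 2*(99 - 7*(-17))/(-14 - 17))*388 = (-332 + 2*(99 + 119)/(-31))*388 = (-332 + 2*(-1/31)*218)*388 = (-332 - 436/31)*388 = -10728/31*388 = -4162464/31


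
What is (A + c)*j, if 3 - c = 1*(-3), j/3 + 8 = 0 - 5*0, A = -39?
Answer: 792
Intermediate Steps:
j = -24 (j = -24 + 3*(0 - 5*0) = -24 + 3*(0 + 0) = -24 + 3*0 = -24 + 0 = -24)
c = 6 (c = 3 - (-3) = 3 - 1*(-3) = 3 + 3 = 6)
(A + c)*j = (-39 + 6)*(-24) = -33*(-24) = 792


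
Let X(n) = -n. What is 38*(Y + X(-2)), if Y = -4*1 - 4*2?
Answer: -380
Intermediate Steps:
Y = -12 (Y = -4 - 8 = -12)
38*(Y + X(-2)) = 38*(-12 - 1*(-2)) = 38*(-12 + 2) = 38*(-10) = -380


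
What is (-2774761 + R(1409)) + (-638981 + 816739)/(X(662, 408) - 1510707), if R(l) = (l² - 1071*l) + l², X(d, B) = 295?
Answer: -236559305907/755206 ≈ -3.1324e+5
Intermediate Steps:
R(l) = -1071*l + 2*l²
(-2774761 + R(1409)) + (-638981 + 816739)/(X(662, 408) - 1510707) = (-2774761 + 1409*(-1071 + 2*1409)) + (-638981 + 816739)/(295 - 1510707) = (-2774761 + 1409*(-1071 + 2818)) + 177758/(-1510412) = (-2774761 + 1409*1747) + 177758*(-1/1510412) = (-2774761 + 2461523) - 88879/755206 = -313238 - 88879/755206 = -236559305907/755206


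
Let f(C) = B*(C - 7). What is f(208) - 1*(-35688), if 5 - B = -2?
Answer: 37095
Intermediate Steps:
B = 7 (B = 5 - 1*(-2) = 5 + 2 = 7)
f(C) = -49 + 7*C (f(C) = 7*(C - 7) = 7*(-7 + C) = -49 + 7*C)
f(208) - 1*(-35688) = (-49 + 7*208) - 1*(-35688) = (-49 + 1456) + 35688 = 1407 + 35688 = 37095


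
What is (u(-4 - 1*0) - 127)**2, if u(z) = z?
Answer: 17161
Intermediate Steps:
(u(-4 - 1*0) - 127)**2 = ((-4 - 1*0) - 127)**2 = ((-4 + 0) - 127)**2 = (-4 - 127)**2 = (-131)**2 = 17161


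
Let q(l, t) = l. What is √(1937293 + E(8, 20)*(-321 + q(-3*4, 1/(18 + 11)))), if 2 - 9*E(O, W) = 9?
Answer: 4*√121097 ≈ 1392.0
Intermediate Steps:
E(O, W) = -7/9 (E(O, W) = 2/9 - ⅑*9 = 2/9 - 1 = -7/9)
√(1937293 + E(8, 20)*(-321 + q(-3*4, 1/(18 + 11)))) = √(1937293 - 7*(-321 - 3*4)/9) = √(1937293 - 7*(-321 - 12)/9) = √(1937293 - 7/9*(-333)) = √(1937293 + 259) = √1937552 = 4*√121097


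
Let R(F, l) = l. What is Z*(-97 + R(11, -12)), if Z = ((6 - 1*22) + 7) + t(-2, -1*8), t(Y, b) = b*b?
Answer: -5995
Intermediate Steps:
t(Y, b) = b²
Z = 55 (Z = ((6 - 1*22) + 7) + (-1*8)² = ((6 - 22) + 7) + (-8)² = (-16 + 7) + 64 = -9 + 64 = 55)
Z*(-97 + R(11, -12)) = 55*(-97 - 12) = 55*(-109) = -5995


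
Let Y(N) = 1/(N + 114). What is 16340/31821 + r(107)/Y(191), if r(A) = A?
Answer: 1038494675/31821 ≈ 32636.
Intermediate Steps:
Y(N) = 1/(114 + N)
16340/31821 + r(107)/Y(191) = 16340/31821 + 107/(1/(114 + 191)) = 16340*(1/31821) + 107/(1/305) = 16340/31821 + 107/(1/305) = 16340/31821 + 107*305 = 16340/31821 + 32635 = 1038494675/31821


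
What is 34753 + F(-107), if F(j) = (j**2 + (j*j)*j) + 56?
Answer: -1178785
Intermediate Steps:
F(j) = 56 + j**2 + j**3 (F(j) = (j**2 + j**2*j) + 56 = (j**2 + j**3) + 56 = 56 + j**2 + j**3)
34753 + F(-107) = 34753 + (56 + (-107)**2 + (-107)**3) = 34753 + (56 + 11449 - 1225043) = 34753 - 1213538 = -1178785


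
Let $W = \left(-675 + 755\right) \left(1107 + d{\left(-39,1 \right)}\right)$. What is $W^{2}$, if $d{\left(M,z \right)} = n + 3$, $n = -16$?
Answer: $7659750400$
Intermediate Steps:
$d{\left(M,z \right)} = -13$ ($d{\left(M,z \right)} = -16 + 3 = -13$)
$W = 87520$ ($W = \left(-675 + 755\right) \left(1107 - 13\right) = 80 \cdot 1094 = 87520$)
$W^{2} = 87520^{2} = 7659750400$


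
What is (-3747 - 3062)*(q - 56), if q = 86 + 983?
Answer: -6897517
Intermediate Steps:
q = 1069
(-3747 - 3062)*(q - 56) = (-3747 - 3062)*(1069 - 56) = -6809*1013 = -6897517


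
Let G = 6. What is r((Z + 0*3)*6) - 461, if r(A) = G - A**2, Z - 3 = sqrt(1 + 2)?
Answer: -887 - 216*sqrt(3) ≈ -1261.1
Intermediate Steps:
Z = 3 + sqrt(3) (Z = 3 + sqrt(1 + 2) = 3 + sqrt(3) ≈ 4.7320)
r(A) = 6 - A**2
r((Z + 0*3)*6) - 461 = (6 - (((3 + sqrt(3)) + 0*3)*6)**2) - 461 = (6 - (((3 + sqrt(3)) + 0)*6)**2) - 461 = (6 - ((3 + sqrt(3))*6)**2) - 461 = (6 - (18 + 6*sqrt(3))**2) - 461 = -455 - (18 + 6*sqrt(3))**2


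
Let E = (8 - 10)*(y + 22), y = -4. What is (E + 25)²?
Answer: 121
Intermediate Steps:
E = -36 (E = (8 - 10)*(-4 + 22) = -2*18 = -36)
(E + 25)² = (-36 + 25)² = (-11)² = 121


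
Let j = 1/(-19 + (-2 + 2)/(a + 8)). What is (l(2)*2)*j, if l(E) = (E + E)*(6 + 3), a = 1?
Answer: -72/19 ≈ -3.7895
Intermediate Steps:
l(E) = 18*E (l(E) = (2*E)*9 = 18*E)
j = -1/19 (j = 1/(-19 + (-2 + 2)/(1 + 8)) = 1/(-19 + 0/9) = 1/(-19 + 0*(⅑)) = 1/(-19 + 0) = 1/(-19) = -1/19 ≈ -0.052632)
(l(2)*2)*j = ((18*2)*2)*(-1/19) = (36*2)*(-1/19) = 72*(-1/19) = -72/19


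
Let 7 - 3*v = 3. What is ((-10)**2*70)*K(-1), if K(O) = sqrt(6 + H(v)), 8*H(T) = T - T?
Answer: 7000*sqrt(6) ≈ 17146.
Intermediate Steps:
v = 4/3 (v = 7/3 - 1/3*3 = 7/3 - 1 = 4/3 ≈ 1.3333)
H(T) = 0 (H(T) = (T - T)/8 = (1/8)*0 = 0)
K(O) = sqrt(6) (K(O) = sqrt(6 + 0) = sqrt(6))
((-10)**2*70)*K(-1) = ((-10)**2*70)*sqrt(6) = (100*70)*sqrt(6) = 7000*sqrt(6)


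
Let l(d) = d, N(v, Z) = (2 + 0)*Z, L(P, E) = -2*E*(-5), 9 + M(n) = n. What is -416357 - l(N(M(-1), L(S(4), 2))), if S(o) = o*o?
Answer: -416397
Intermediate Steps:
M(n) = -9 + n
S(o) = o**2
L(P, E) = 10*E
N(v, Z) = 2*Z
-416357 - l(N(M(-1), L(S(4), 2))) = -416357 - 2*10*2 = -416357 - 2*20 = -416357 - 1*40 = -416357 - 40 = -416397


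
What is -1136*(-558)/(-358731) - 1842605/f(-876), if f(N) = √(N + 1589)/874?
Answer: -70432/39859 - 70018990*√713/31 ≈ -6.0311e+7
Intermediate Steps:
f(N) = √(1589 + N)/874 (f(N) = √(1589 + N)*(1/874) = √(1589 + N)/874)
-1136*(-558)/(-358731) - 1842605/f(-876) = -1136*(-558)/(-358731) - 1842605*874/√(1589 - 876) = 633888*(-1/358731) - 1842605*38*√713/31 = -70432/39859 - 70018990*√713/31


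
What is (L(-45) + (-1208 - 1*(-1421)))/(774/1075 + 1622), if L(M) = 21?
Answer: 2925/20284 ≈ 0.14420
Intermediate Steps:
(L(-45) + (-1208 - 1*(-1421)))/(774/1075 + 1622) = (21 + (-1208 - 1*(-1421)))/(774/1075 + 1622) = (21 + (-1208 + 1421))/(774*(1/1075) + 1622) = (21 + 213)/(18/25 + 1622) = 234/(40568/25) = 234*(25/40568) = 2925/20284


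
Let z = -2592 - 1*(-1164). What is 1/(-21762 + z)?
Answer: -1/23190 ≈ -4.3122e-5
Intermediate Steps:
z = -1428 (z = -2592 + 1164 = -1428)
1/(-21762 + z) = 1/(-21762 - 1428) = 1/(-23190) = -1/23190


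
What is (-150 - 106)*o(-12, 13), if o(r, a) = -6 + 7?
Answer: -256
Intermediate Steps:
o(r, a) = 1
(-150 - 106)*o(-12, 13) = (-150 - 106)*1 = -256*1 = -256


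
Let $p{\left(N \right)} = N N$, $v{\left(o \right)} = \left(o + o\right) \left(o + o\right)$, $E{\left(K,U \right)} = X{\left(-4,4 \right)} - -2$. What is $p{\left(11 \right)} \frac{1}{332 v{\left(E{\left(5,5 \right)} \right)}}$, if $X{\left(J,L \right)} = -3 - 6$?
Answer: $\frac{121}{65072} \approx 0.0018595$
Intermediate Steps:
$X{\left(J,L \right)} = -9$ ($X{\left(J,L \right)} = -3 - 6 = -9$)
$E{\left(K,U \right)} = -7$ ($E{\left(K,U \right)} = -9 - -2 = -9 + 2 = -7$)
$v{\left(o \right)} = 4 o^{2}$ ($v{\left(o \right)} = 2 o 2 o = 4 o^{2}$)
$p{\left(N \right)} = N^{2}$
$p{\left(11 \right)} \frac{1}{332 v{\left(E{\left(5,5 \right)} \right)}} = 11^{2} \frac{1}{332 \cdot 4 \left(-7\right)^{2}} = 121 \frac{1}{332 \cdot 4 \cdot 49} = 121 \frac{1}{332 \cdot 196} = 121 \cdot \frac{1}{332} \cdot \frac{1}{196} = 121 \cdot \frac{1}{65072} = \frac{121}{65072}$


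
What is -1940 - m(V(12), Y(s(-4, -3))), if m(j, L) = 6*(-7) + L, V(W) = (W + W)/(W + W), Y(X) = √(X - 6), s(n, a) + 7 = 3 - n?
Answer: -1898 - I*√6 ≈ -1898.0 - 2.4495*I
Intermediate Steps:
s(n, a) = -4 - n (s(n, a) = -7 + (3 - n) = -4 - n)
Y(X) = √(-6 + X)
V(W) = 1 (V(W) = (2*W)/((2*W)) = (2*W)*(1/(2*W)) = 1)
m(j, L) = -42 + L
-1940 - m(V(12), Y(s(-4, -3))) = -1940 - (-42 + √(-6 + (-4 - 1*(-4)))) = -1940 - (-42 + √(-6 + (-4 + 4))) = -1940 - (-42 + √(-6 + 0)) = -1940 - (-42 + √(-6)) = -1940 - (-42 + I*√6) = -1940 + (42 - I*√6) = -1898 - I*√6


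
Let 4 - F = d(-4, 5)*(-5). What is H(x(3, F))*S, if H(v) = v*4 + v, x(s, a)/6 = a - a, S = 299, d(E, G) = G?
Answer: 0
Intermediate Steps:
F = 29 (F = 4 - 5*(-5) = 4 - 1*(-25) = 4 + 25 = 29)
x(s, a) = 0 (x(s, a) = 6*(a - a) = 6*0 = 0)
H(v) = 5*v (H(v) = 4*v + v = 5*v)
H(x(3, F))*S = (5*0)*299 = 0*299 = 0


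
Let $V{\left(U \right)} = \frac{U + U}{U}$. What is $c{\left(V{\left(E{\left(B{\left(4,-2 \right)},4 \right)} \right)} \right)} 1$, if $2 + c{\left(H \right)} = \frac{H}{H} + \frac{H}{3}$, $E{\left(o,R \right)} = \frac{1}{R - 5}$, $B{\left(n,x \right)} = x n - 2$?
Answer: $- \frac{1}{3} \approx -0.33333$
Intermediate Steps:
$B{\left(n,x \right)} = -2 + n x$ ($B{\left(n,x \right)} = n x - 2 = -2 + n x$)
$E{\left(o,R \right)} = \frac{1}{-5 + R}$
$V{\left(U \right)} = 2$ ($V{\left(U \right)} = \frac{2 U}{U} = 2$)
$c{\left(H \right)} = -1 + \frac{H}{3}$ ($c{\left(H \right)} = -2 + \left(\frac{H}{H} + \frac{H}{3}\right) = -2 + \left(1 + H \frac{1}{3}\right) = -2 + \left(1 + \frac{H}{3}\right) = -1 + \frac{H}{3}$)
$c{\left(V{\left(E{\left(B{\left(4,-2 \right)},4 \right)} \right)} \right)} 1 = \left(-1 + \frac{1}{3} \cdot 2\right) 1 = \left(-1 + \frac{2}{3}\right) 1 = \left(- \frac{1}{3}\right) 1 = - \frac{1}{3}$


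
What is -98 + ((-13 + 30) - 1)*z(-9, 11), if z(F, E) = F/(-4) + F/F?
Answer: -46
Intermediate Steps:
z(F, E) = 1 - F/4 (z(F, E) = F*(-¼) + 1 = -F/4 + 1 = 1 - F/4)
-98 + ((-13 + 30) - 1)*z(-9, 11) = -98 + ((-13 + 30) - 1)*(1 - ¼*(-9)) = -98 + (17 - 1)*(1 + 9/4) = -98 + 16*(13/4) = -98 + 52 = -46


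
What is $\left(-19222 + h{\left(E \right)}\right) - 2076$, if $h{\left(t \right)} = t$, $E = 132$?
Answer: $-21166$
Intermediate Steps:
$\left(-19222 + h{\left(E \right)}\right) - 2076 = \left(-19222 + 132\right) - 2076 = -19090 - 2076 = -21166$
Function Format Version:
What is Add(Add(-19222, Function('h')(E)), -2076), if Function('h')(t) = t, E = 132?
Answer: -21166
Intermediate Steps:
Add(Add(-19222, Function('h')(E)), -2076) = Add(Add(-19222, 132), -2076) = Add(-19090, -2076) = -21166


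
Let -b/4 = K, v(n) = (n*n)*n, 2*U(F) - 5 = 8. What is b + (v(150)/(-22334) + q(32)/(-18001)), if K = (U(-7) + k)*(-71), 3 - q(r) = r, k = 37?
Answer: 2452989717461/201017167 ≈ 12203.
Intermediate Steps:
q(r) = 3 - r
U(F) = 13/2 (U(F) = 5/2 + (½)*8 = 5/2 + 4 = 13/2)
v(n) = n³ (v(n) = n²*n = n³)
K = -6177/2 (K = (13/2 + 37)*(-71) = (87/2)*(-71) = -6177/2 ≈ -3088.5)
b = 12354 (b = -4*(-6177/2) = 12354)
b + (v(150)/(-22334) + q(32)/(-18001)) = 12354 + (150³/(-22334) + (3 - 1*32)/(-18001)) = 12354 + (3375000*(-1/22334) + (3 - 32)*(-1/18001)) = 12354 + (-1687500/11167 - 29*(-1/18001)) = 12354 + (-1687500/11167 + 29/18001) = 12354 - 30376363657/201017167 = 2452989717461/201017167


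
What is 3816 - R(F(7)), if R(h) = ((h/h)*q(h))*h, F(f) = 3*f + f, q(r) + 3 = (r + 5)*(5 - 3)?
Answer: 2052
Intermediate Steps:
q(r) = 7 + 2*r (q(r) = -3 + (r + 5)*(5 - 3) = -3 + (5 + r)*2 = -3 + (10 + 2*r) = 7 + 2*r)
F(f) = 4*f
R(h) = h*(7 + 2*h) (R(h) = ((h/h)*(7 + 2*h))*h = (1*(7 + 2*h))*h = (7 + 2*h)*h = h*(7 + 2*h))
3816 - R(F(7)) = 3816 - 4*7*(7 + 2*(4*7)) = 3816 - 28*(7 + 2*28) = 3816 - 28*(7 + 56) = 3816 - 28*63 = 3816 - 1*1764 = 3816 - 1764 = 2052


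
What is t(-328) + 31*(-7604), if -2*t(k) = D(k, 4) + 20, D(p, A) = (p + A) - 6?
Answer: -235569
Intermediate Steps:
D(p, A) = -6 + A + p (D(p, A) = (A + p) - 6 = -6 + A + p)
t(k) = -9 - k/2 (t(k) = -((-6 + 4 + k) + 20)/2 = -((-2 + k) + 20)/2 = -(18 + k)/2 = -9 - k/2)
t(-328) + 31*(-7604) = (-9 - ½*(-328)) + 31*(-7604) = (-9 + 164) - 235724 = 155 - 235724 = -235569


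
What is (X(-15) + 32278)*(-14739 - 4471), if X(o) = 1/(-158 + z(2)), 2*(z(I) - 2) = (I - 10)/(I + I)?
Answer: -97349460450/157 ≈ -6.2006e+8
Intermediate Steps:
z(I) = 2 + (-10 + I)/(4*I) (z(I) = 2 + ((I - 10)/(I + I))/2 = 2 + ((-10 + I)/((2*I)))/2 = 2 + ((-10 + I)*(1/(2*I)))/2 = 2 + ((-10 + I)/(2*I))/2 = 2 + (-10 + I)/(4*I))
X(o) = -1/157 (X(o) = 1/(-158 + (¼)*(-10 + 9*2)/2) = 1/(-158 + (¼)*(½)*(-10 + 18)) = 1/(-158 + (¼)*(½)*8) = 1/(-158 + 1) = 1/(-157) = -1/157)
(X(-15) + 32278)*(-14739 - 4471) = (-1/157 + 32278)*(-14739 - 4471) = (5067645/157)*(-19210) = -97349460450/157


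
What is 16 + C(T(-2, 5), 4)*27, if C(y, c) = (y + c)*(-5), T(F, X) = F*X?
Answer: 826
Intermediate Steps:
C(y, c) = -5*c - 5*y (C(y, c) = (c + y)*(-5) = -5*c - 5*y)
16 + C(T(-2, 5), 4)*27 = 16 + (-5*4 - (-10)*5)*27 = 16 + (-20 - 5*(-10))*27 = 16 + (-20 + 50)*27 = 16 + 30*27 = 16 + 810 = 826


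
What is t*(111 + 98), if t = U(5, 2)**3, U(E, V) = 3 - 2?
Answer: 209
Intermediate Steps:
U(E, V) = 1
t = 1 (t = 1**3 = 1)
t*(111 + 98) = 1*(111 + 98) = 1*209 = 209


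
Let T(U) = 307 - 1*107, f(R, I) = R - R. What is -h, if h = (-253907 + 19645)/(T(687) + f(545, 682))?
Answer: 117131/100 ≈ 1171.3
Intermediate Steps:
f(R, I) = 0
T(U) = 200 (T(U) = 307 - 107 = 200)
h = -117131/100 (h = (-253907 + 19645)/(200 + 0) = -234262/200 = -234262*1/200 = -117131/100 ≈ -1171.3)
-h = -1*(-117131/100) = 117131/100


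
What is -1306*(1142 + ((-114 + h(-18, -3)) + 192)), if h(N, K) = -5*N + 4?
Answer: -1716084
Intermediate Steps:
h(N, K) = 4 - 5*N
-1306*(1142 + ((-114 + h(-18, -3)) + 192)) = -1306*(1142 + ((-114 + (4 - 5*(-18))) + 192)) = -1306*(1142 + ((-114 + (4 + 90)) + 192)) = -1306*(1142 + ((-114 + 94) + 192)) = -1306*(1142 + (-20 + 192)) = -1306*(1142 + 172) = -1306*1314 = -1716084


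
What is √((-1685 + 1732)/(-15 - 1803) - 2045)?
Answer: I*√751007114/606 ≈ 45.222*I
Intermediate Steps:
√((-1685 + 1732)/(-15 - 1803) - 2045) = √(47/(-1818) - 2045) = √(47*(-1/1818) - 2045) = √(-47/1818 - 2045) = √(-3717857/1818) = I*√751007114/606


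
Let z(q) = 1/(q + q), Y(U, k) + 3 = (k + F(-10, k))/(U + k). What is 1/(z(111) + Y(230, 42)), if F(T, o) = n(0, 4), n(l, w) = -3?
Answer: -30192/86111 ≈ -0.35062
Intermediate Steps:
F(T, o) = -3
Y(U, k) = -3 + (-3 + k)/(U + k) (Y(U, k) = -3 + (k - 3)/(U + k) = -3 + (-3 + k)/(U + k))
z(q) = 1/(2*q)
1/(z(111) + Y(230, 42)) = 1/((½)/111 + (-3 - 3*230 - 2*42)/(230 + 42)) = 1/((½)*(1/111) + (-3 - 690 - 84)/272) = 1/(1/222 + (1/272)*(-777)) = 1/(1/222 - 777/272) = 1/(-86111/30192) = -30192/86111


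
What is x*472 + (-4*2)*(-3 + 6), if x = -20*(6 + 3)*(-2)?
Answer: 169896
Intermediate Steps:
x = 360 (x = -180*(-2) = -20*(-18) = 360)
x*472 + (-4*2)*(-3 + 6) = 360*472 + (-4*2)*(-3 + 6) = 169920 - 8*3 = 169920 - 24 = 169896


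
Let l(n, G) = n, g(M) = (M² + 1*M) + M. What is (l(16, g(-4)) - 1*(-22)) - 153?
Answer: -115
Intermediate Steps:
g(M) = M² + 2*M (g(M) = (M² + M) + M = (M + M²) + M = M² + 2*M)
(l(16, g(-4)) - 1*(-22)) - 153 = (16 - 1*(-22)) - 153 = (16 + 22) - 153 = 38 - 153 = -115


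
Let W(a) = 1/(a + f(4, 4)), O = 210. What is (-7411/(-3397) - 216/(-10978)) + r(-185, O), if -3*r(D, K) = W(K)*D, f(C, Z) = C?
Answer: 29800973515/11970817386 ≈ 2.4895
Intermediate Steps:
W(a) = 1/(4 + a) (W(a) = 1/(a + 4) = 1/(4 + a))
r(D, K) = -D/(3*(4 + K))
(-7411/(-3397) - 216/(-10978)) + r(-185, O) = (-7411/(-3397) - 216/(-10978)) - 1*(-185)/(12 + 3*210) = (-7411*(-1/3397) - 216*(-1/10978)) - 1*(-185)/(12 + 630) = (7411/3397 + 108/5489) - 1*(-185)/642 = 41045855/18646133 - 1*(-185)*1/642 = 41045855/18646133 + 185/642 = 29800973515/11970817386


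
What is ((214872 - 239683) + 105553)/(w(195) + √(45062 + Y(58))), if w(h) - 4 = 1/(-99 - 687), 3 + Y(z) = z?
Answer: -199464875316/27863223683 + 448938761688*√557/27863223683 ≈ 373.10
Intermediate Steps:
Y(z) = -3 + z
w(h) = 3143/786 (w(h) = 4 + 1/(-99 - 687) = 4 + 1/(-786) = 4 - 1/786 = 3143/786)
((214872 - 239683) + 105553)/(w(195) + √(45062 + Y(58))) = ((214872 - 239683) + 105553)/(3143/786 + √(45062 + (-3 + 58))) = (-24811 + 105553)/(3143/786 + √(45062 + 55)) = 80742/(3143/786 + √45117) = 80742/(3143/786 + 9*√557)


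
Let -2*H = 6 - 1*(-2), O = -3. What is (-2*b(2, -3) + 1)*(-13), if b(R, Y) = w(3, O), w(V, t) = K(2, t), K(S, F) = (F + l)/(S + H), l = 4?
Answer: -26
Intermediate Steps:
H = -4 (H = -(6 - 1*(-2))/2 = -(6 + 2)/2 = -1/2*8 = -4)
K(S, F) = (4 + F)/(-4 + S) (K(S, F) = (F + 4)/(S - 4) = (4 + F)/(-4 + S))
w(V, t) = -2 - t/2 (w(V, t) = (4 + t)/(-4 + 2) = (4 + t)/(-2) = -(4 + t)/2 = -2 - t/2)
b(R, Y) = -1/2 (b(R, Y) = -2 - 1/2*(-3) = -2 + 3/2 = -1/2)
(-2*b(2, -3) + 1)*(-13) = (-2*(-1/2) + 1)*(-13) = (1 + 1)*(-13) = 2*(-13) = -26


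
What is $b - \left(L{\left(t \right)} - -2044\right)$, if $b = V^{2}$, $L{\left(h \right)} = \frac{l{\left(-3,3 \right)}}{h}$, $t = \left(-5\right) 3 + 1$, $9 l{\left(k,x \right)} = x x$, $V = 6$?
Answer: $- \frac{28111}{14} \approx -2007.9$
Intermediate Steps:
$l{\left(k,x \right)} = \frac{x^{2}}{9}$ ($l{\left(k,x \right)} = \frac{x x}{9} = \frac{x^{2}}{9}$)
$t = -14$ ($t = -15 + 1 = -14$)
$L{\left(h \right)} = \frac{1}{h}$ ($L{\left(h \right)} = \frac{\frac{1}{9} \cdot 3^{2}}{h} = \frac{\frac{1}{9} \cdot 9}{h} = 1 \frac{1}{h} = \frac{1}{h}$)
$b = 36$ ($b = 6^{2} = 36$)
$b - \left(L{\left(t \right)} - -2044\right) = 36 - \left(\frac{1}{-14} - -2044\right) = 36 - \left(- \frac{1}{14} + 2044\right) = 36 - \frac{28615}{14} = - \frac{28111}{14}$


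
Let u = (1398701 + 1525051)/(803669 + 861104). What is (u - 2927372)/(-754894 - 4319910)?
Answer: 1218351735701/2112099169873 ≈ 0.57684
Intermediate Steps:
u = 2923752/1664773 ≈ 1.7562
(u - 2927372)/(-754894 - 4319910) = (2923752/1664773 - 2927372)/(-754894 - 4319910) = -4873406942804/1664773/(-5074804) = -4873406942804/1664773*(-1/5074804) = 1218351735701/2112099169873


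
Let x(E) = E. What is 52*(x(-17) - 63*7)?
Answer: -23816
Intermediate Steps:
52*(x(-17) - 63*7) = 52*(-17 - 63*7) = 52*(-17 - 441) = 52*(-458) = -23816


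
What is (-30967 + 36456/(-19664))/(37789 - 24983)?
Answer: -76121443/31477148 ≈ -2.4183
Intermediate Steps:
(-30967 + 36456/(-19664))/(37789 - 24983) = (-30967 + 36456*(-1/19664))/12806 = (-30967 - 4557/2458)*(1/12806) = -76121443/2458*1/12806 = -76121443/31477148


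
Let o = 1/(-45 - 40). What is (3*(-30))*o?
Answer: 18/17 ≈ 1.0588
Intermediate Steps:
o = -1/85 (o = 1/(-85) = -1/85 ≈ -0.011765)
(3*(-30))*o = (3*(-30))*(-1/85) = -90*(-1/85) = 18/17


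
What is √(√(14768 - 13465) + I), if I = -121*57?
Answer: √(-6897 + √1303) ≈ 82.831*I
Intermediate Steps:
I = -6897
√(√(14768 - 13465) + I) = √(√(14768 - 13465) - 6897) = √(√1303 - 6897) = √(-6897 + √1303)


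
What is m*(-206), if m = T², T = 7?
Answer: -10094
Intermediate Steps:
m = 49 (m = 7² = 49)
m*(-206) = 49*(-206) = -10094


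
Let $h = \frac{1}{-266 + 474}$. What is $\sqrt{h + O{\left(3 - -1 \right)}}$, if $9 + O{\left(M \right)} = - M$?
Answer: $\frac{i \sqrt{35139}}{52} \approx 3.6049 i$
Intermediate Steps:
$O{\left(M \right)} = -9 - M$
$h = \frac{1}{208} \approx 0.0048077$
$\sqrt{h + O{\left(3 - -1 \right)}} = \sqrt{\frac{1}{208} - \left(12 + 1\right)} = \sqrt{\frac{1}{208} - 13} = \sqrt{- \frac{2703}{208}} = \frac{i \sqrt{35139}}{52}$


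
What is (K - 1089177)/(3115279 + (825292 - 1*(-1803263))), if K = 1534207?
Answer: 222515/2871917 ≈ 0.077480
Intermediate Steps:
(K - 1089177)/(3115279 + (825292 - 1*(-1803263))) = (1534207 - 1089177)/(3115279 + (825292 - 1*(-1803263))) = 445030/(3115279 + (825292 + 1803263)) = 445030/(3115279 + 2628555) = 445030/5743834 = 445030*(1/5743834) = 222515/2871917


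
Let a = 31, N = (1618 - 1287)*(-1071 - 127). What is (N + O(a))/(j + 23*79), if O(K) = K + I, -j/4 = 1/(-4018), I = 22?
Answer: -159307673/730071 ≈ -218.21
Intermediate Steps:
N = -396538 (N = 331*(-1198) = -396538)
j = 2/2009 (j = -4/(-4018) = -4*(-1/4018) = 2/2009 ≈ 0.00099552)
O(K) = 22 + K (O(K) = K + 22 = 22 + K)
(N + O(a))/(j + 23*79) = (-396538 + (22 + 31))/(2/2009 + 23*79) = (-396538 + 53)/(2/2009 + 1817) = -396485/3650355/2009 = -396485*2009/3650355 = -159307673/730071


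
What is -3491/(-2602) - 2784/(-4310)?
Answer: 11145089/5607310 ≈ 1.9876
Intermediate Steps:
-3491/(-2602) - 2784/(-4310) = -3491*(-1/2602) - 2784*(-1/4310) = 3491/2602 + 1392/2155 = 11145089/5607310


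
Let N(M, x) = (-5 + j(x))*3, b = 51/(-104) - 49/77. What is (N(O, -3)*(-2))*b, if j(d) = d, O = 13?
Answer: -7734/143 ≈ -54.084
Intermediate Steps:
b = -1289/1144 (b = 51*(-1/104) - 49*1/77 = -51/104 - 7/11 = -1289/1144 ≈ -1.1267)
N(M, x) = -15 + 3*x (N(M, x) = (-5 + x)*3 = -15 + 3*x)
(N(O, -3)*(-2))*b = ((-15 + 3*(-3))*(-2))*(-1289/1144) = ((-15 - 9)*(-2))*(-1289/1144) = -24*(-2)*(-1289/1144) = 48*(-1289/1144) = -7734/143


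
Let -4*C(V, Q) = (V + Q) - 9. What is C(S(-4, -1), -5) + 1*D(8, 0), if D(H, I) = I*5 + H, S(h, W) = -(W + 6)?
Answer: 51/4 ≈ 12.750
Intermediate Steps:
S(h, W) = -6 - W (S(h, W) = -(6 + W) = -6 - W)
D(H, I) = H + 5*I (D(H, I) = 5*I + H = H + 5*I)
C(V, Q) = 9/4 - Q/4 - V/4 (C(V, Q) = -((V + Q) - 9)/4 = -((Q + V) - 9)/4 = -(-9 + Q + V)/4 = 9/4 - Q/4 - V/4)
C(S(-4, -1), -5) + 1*D(8, 0) = (9/4 - ¼*(-5) - (-6 - 1*(-1))/4) + 1*(8 + 5*0) = (9/4 + 5/4 - (-6 + 1)/4) + 1*(8 + 0) = (9/4 + 5/4 - ¼*(-5)) + 1*8 = (9/4 + 5/4 + 5/4) + 8 = 19/4 + 8 = 51/4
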